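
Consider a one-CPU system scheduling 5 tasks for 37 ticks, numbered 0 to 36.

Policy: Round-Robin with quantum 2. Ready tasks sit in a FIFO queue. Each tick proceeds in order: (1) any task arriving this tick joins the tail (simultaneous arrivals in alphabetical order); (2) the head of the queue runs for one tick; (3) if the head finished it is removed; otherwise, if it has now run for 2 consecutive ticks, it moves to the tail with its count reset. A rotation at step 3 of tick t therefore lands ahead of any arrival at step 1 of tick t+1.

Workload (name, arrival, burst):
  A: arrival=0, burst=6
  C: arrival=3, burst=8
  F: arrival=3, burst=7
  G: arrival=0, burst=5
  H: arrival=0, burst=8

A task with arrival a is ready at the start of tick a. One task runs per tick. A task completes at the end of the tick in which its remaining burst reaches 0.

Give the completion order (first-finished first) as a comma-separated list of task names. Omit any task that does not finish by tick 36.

t=0: queue=[A,G,H] q_used=0 → run A
t=1: queue=[A,G,H] q_used=1 → run A
t=2: queue=[G,H,A] q_used=0 → run G
t=3: queue=[G,H,A,C,F] q_used=1 → run G
t=4: queue=[H,A,C,F,G] q_used=0 → run H
t=5: queue=[H,A,C,F,G] q_used=1 → run H
t=6: queue=[A,C,F,G,H] q_used=0 → run A
t=7: queue=[A,C,F,G,H] q_used=1 → run A
t=8: queue=[C,F,G,H,A] q_used=0 → run C
t=9: queue=[C,F,G,H,A] q_used=1 → run C
t=10: queue=[F,G,H,A,C] q_used=0 → run F
t=11: queue=[F,G,H,A,C] q_used=1 → run F
t=12: queue=[G,H,A,C,F] q_used=0 → run G
t=13: queue=[G,H,A,C,F] q_used=1 → run G
t=14: queue=[H,A,C,F,G] q_used=0 → run H
t=15: queue=[H,A,C,F,G] q_used=1 → run H
t=16: queue=[A,C,F,G,H] q_used=0 → run A
t=17: queue=[A,C,F,G,H] q_used=1 → run A
t=18: queue=[C,F,G,H] q_used=0 → run C
t=19: queue=[C,F,G,H] q_used=1 → run C
t=20: queue=[F,G,H,C] q_used=0 → run F
t=21: queue=[F,G,H,C] q_used=1 → run F
t=22: queue=[G,H,C,F] q_used=0 → run G
t=23: queue=[H,C,F] q_used=0 → run H
t=24: queue=[H,C,F] q_used=1 → run H
t=25: queue=[C,F,H] q_used=0 → run C
t=26: queue=[C,F,H] q_used=1 → run C
t=27: queue=[F,H,C] q_used=0 → run F
t=28: queue=[F,H,C] q_used=1 → run F
t=29: queue=[H,C,F] q_used=0 → run H
t=30: queue=[H,C,F] q_used=1 → run H
t=31: queue=[C,F] q_used=0 → run C
t=32: queue=[C,F] q_used=1 → run C
t=33: queue=[F] q_used=0 → run F
t=34: (idle)
t=35: (idle)
t=36: (idle)

completion order = A, G, H, C, F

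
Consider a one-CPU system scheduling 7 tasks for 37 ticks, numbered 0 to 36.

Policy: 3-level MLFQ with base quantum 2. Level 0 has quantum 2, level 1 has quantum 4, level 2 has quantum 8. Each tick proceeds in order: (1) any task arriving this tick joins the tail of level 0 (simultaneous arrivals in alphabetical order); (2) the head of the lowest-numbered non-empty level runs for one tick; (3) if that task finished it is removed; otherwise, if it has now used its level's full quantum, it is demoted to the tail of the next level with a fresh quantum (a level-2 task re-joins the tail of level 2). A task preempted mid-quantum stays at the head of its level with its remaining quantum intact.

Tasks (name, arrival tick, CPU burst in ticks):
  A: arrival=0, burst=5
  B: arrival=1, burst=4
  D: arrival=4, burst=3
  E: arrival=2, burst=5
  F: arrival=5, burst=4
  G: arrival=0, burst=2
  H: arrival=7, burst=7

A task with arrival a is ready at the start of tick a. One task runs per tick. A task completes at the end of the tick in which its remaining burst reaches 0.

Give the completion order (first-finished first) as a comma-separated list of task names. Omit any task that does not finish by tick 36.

completion order = G, A, B, E, D, F, H

t=0: L0/L1/L2 = AG/-/- → run A
t=1: L0/L1/L2 = AGB/-/- → run A
t=2: L0/L1/L2 = GBE/A/- → run G
t=3: L0/L1/L2 = GBE/A/- → run G
t=4: L0/L1/L2 = BED/A/- → run B
t=5: L0/L1/L2 = BEDF/A/- → run B
t=6: L0/L1/L2 = EDF/AB/- → run E
t=7: L0/L1/L2 = EDFH/AB/- → run E
t=8: L0/L1/L2 = DFH/ABE/- → run D
t=9: L0/L1/L2 = DFH/ABE/- → run D
t=10: L0/L1/L2 = FH/ABED/- → run F
t=11: L0/L1/L2 = FH/ABED/- → run F
t=12: L0/L1/L2 = H/ABEDF/- → run H
t=13: L0/L1/L2 = H/ABEDF/- → run H
t=14: L0/L1/L2 = -/ABEDFH/- → run A
t=15: L0/L1/L2 = -/ABEDFH/- → run A
t=16: L0/L1/L2 = -/ABEDFH/- → run A
t=17: L0/L1/L2 = -/BEDFH/- → run B
t=18: L0/L1/L2 = -/BEDFH/- → run B
t=19: L0/L1/L2 = -/EDFH/- → run E
t=20: L0/L1/L2 = -/EDFH/- → run E
t=21: L0/L1/L2 = -/EDFH/- → run E
t=22: L0/L1/L2 = -/DFH/- → run D
t=23: L0/L1/L2 = -/FH/- → run F
t=24: L0/L1/L2 = -/FH/- → run F
t=25: L0/L1/L2 = -/H/- → run H
t=26: L0/L1/L2 = -/H/- → run H
t=27: L0/L1/L2 = -/H/- → run H
t=28: L0/L1/L2 = -/H/- → run H
t=29: L0/L1/L2 = -/-/H → run H
t=30: (idle)
t=31: (idle)
t=32: (idle)
t=33: (idle)
t=34: (idle)
t=35: (idle)
t=36: (idle)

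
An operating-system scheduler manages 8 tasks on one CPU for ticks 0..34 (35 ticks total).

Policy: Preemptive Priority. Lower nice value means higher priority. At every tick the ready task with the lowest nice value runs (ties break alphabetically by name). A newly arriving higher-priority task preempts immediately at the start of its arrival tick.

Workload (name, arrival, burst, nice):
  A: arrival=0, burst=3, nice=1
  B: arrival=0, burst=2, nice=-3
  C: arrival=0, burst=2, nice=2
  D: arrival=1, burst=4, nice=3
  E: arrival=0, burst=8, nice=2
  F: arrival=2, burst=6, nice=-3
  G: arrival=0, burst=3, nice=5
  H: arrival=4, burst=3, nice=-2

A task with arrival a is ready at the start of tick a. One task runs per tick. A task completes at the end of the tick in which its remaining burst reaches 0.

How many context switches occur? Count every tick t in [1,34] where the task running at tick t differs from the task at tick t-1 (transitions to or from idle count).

context switches = 8

t=0: ready={A,B,C,E,G} → run B
t=1: ready={A,B,C,D,E,G} → run B
t=2: ready={A,C,D,E,F,G} → run F
t=3: ready={A,C,D,E,F,G} → run F
t=4: ready={A,C,D,E,F,G,H} → run F
t=5: ready={A,C,D,E,F,G,H} → run F
t=6: ready={A,C,D,E,F,G,H} → run F
t=7: ready={A,C,D,E,F,G,H} → run F
t=8: ready={A,C,D,E,G,H} → run H
t=9: ready={A,C,D,E,G,H} → run H
t=10: ready={A,C,D,E,G,H} → run H
t=11: ready={A,C,D,E,G} → run A
t=12: ready={A,C,D,E,G} → run A
t=13: ready={A,C,D,E,G} → run A
t=14: ready={C,D,E,G} → run C
t=15: ready={C,D,E,G} → run C
t=16: ready={D,E,G} → run E
t=17: ready={D,E,G} → run E
t=18: ready={D,E,G} → run E
t=19: ready={D,E,G} → run E
t=20: ready={D,E,G} → run E
t=21: ready={D,E,G} → run E
t=22: ready={D,E,G} → run E
t=23: ready={D,E,G} → run E
t=24: ready={D,G} → run D
t=25: ready={D,G} → run D
t=26: ready={D,G} → run D
t=27: ready={D,G} → run D
t=28: ready={G} → run G
t=29: ready={G} → run G
t=30: ready={G} → run G
t=31: (idle)
t=32: (idle)
t=33: (idle)
t=34: (idle)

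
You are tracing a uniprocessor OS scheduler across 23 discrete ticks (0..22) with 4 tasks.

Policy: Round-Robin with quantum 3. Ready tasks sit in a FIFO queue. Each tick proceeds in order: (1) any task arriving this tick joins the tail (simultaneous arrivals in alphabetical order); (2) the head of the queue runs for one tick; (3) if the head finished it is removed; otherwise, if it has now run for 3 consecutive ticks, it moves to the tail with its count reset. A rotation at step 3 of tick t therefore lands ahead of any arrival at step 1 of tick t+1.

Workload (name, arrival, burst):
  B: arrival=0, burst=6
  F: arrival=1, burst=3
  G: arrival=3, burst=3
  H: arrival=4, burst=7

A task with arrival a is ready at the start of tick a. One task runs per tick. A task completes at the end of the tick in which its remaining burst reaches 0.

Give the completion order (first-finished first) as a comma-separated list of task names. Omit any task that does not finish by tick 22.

t=0: queue=[B] q_used=0 → run B
t=1: queue=[B,F] q_used=1 → run B
t=2: queue=[B,F] q_used=2 → run B
t=3: queue=[F,B,G] q_used=0 → run F
t=4: queue=[F,B,G,H] q_used=1 → run F
t=5: queue=[F,B,G,H] q_used=2 → run F
t=6: queue=[B,G,H] q_used=0 → run B
t=7: queue=[B,G,H] q_used=1 → run B
t=8: queue=[B,G,H] q_used=2 → run B
t=9: queue=[G,H] q_used=0 → run G
t=10: queue=[G,H] q_used=1 → run G
t=11: queue=[G,H] q_used=2 → run G
t=12: queue=[H] q_used=0 → run H
t=13: queue=[H] q_used=1 → run H
t=14: queue=[H] q_used=2 → run H
t=15: queue=[H] q_used=0 → run H
t=16: queue=[H] q_used=1 → run H
t=17: queue=[H] q_used=2 → run H
t=18: queue=[H] q_used=0 → run H
t=19: (idle)
t=20: (idle)
t=21: (idle)
t=22: (idle)

completion order = F, B, G, H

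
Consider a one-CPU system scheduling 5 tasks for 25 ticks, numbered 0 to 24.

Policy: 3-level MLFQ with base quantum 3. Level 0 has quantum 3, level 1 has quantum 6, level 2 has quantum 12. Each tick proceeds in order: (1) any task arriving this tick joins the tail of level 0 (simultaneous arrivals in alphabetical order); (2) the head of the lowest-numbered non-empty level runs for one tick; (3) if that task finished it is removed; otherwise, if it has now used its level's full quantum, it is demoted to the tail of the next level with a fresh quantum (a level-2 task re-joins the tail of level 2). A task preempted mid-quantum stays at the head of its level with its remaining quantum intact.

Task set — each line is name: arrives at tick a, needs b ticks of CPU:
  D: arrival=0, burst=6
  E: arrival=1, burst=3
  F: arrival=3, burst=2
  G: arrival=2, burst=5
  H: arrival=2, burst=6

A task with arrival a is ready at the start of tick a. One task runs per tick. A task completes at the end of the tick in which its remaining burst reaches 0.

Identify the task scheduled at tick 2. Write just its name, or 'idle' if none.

t=0: L0/L1/L2 = D/-/- → run D
t=1: L0/L1/L2 = DE/-/- → run D
t=2: L0/L1/L2 = DEGH/-/- → run D
t=3: L0/L1/L2 = EGHF/D/- → run E
t=4: L0/L1/L2 = EGHF/D/- → run E
t=5: L0/L1/L2 = EGHF/D/- → run E
t=6: L0/L1/L2 = GHF/D/- → run G
t=7: L0/L1/L2 = GHF/D/- → run G
t=8: L0/L1/L2 = GHF/D/- → run G
t=9: L0/L1/L2 = HF/DG/- → run H
t=10: L0/L1/L2 = HF/DG/- → run H
t=11: L0/L1/L2 = HF/DG/- → run H
t=12: L0/L1/L2 = F/DGH/- → run F
t=13: L0/L1/L2 = F/DGH/- → run F
t=14: L0/L1/L2 = -/DGH/- → run D
t=15: L0/L1/L2 = -/DGH/- → run D
t=16: L0/L1/L2 = -/DGH/- → run D
t=17: L0/L1/L2 = -/GH/- → run G
t=18: L0/L1/L2 = -/GH/- → run G
t=19: L0/L1/L2 = -/H/- → run H
t=20: L0/L1/L2 = -/H/- → run H
t=21: L0/L1/L2 = -/H/- → run H
t=22: (idle)
t=23: (idle)
t=24: (idle)

running at tick 2 = D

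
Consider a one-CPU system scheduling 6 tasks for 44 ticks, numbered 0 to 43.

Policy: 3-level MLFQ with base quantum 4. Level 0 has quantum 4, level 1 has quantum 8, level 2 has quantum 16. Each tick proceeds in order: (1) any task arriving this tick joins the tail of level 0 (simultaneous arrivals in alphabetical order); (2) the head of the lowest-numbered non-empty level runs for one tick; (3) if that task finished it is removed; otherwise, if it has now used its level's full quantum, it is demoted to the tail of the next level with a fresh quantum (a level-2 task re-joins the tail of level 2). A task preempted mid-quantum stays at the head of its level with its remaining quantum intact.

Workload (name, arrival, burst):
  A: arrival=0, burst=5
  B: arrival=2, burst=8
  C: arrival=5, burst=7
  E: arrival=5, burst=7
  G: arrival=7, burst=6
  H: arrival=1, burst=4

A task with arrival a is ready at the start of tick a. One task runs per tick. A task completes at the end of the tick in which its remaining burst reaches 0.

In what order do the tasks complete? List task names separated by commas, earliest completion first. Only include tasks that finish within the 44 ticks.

t=0: L0/L1/L2 = A/-/- → run A
t=1: L0/L1/L2 = AH/-/- → run A
t=2: L0/L1/L2 = AHB/-/- → run A
t=3: L0/L1/L2 = AHB/-/- → run A
t=4: L0/L1/L2 = HB/A/- → run H
t=5: L0/L1/L2 = HBCE/A/- → run H
t=6: L0/L1/L2 = HBCE/A/- → run H
t=7: L0/L1/L2 = HBCEG/A/- → run H
t=8: L0/L1/L2 = BCEG/A/- → run B
t=9: L0/L1/L2 = BCEG/A/- → run B
t=10: L0/L1/L2 = BCEG/A/- → run B
t=11: L0/L1/L2 = BCEG/A/- → run B
t=12: L0/L1/L2 = CEG/AB/- → run C
t=13: L0/L1/L2 = CEG/AB/- → run C
t=14: L0/L1/L2 = CEG/AB/- → run C
t=15: L0/L1/L2 = CEG/AB/- → run C
t=16: L0/L1/L2 = EG/ABC/- → run E
t=17: L0/L1/L2 = EG/ABC/- → run E
t=18: L0/L1/L2 = EG/ABC/- → run E
t=19: L0/L1/L2 = EG/ABC/- → run E
t=20: L0/L1/L2 = G/ABCE/- → run G
t=21: L0/L1/L2 = G/ABCE/- → run G
t=22: L0/L1/L2 = G/ABCE/- → run G
t=23: L0/L1/L2 = G/ABCE/- → run G
t=24: L0/L1/L2 = -/ABCEG/- → run A
t=25: L0/L1/L2 = -/BCEG/- → run B
t=26: L0/L1/L2 = -/BCEG/- → run B
t=27: L0/L1/L2 = -/BCEG/- → run B
t=28: L0/L1/L2 = -/BCEG/- → run B
t=29: L0/L1/L2 = -/CEG/- → run C
t=30: L0/L1/L2 = -/CEG/- → run C
t=31: L0/L1/L2 = -/CEG/- → run C
t=32: L0/L1/L2 = -/EG/- → run E
t=33: L0/L1/L2 = -/EG/- → run E
t=34: L0/L1/L2 = -/EG/- → run E
t=35: L0/L1/L2 = -/G/- → run G
t=36: L0/L1/L2 = -/G/- → run G
t=37: (idle)
t=38: (idle)
t=39: (idle)
t=40: (idle)
t=41: (idle)
t=42: (idle)
t=43: (idle)

completion order = H, A, B, C, E, G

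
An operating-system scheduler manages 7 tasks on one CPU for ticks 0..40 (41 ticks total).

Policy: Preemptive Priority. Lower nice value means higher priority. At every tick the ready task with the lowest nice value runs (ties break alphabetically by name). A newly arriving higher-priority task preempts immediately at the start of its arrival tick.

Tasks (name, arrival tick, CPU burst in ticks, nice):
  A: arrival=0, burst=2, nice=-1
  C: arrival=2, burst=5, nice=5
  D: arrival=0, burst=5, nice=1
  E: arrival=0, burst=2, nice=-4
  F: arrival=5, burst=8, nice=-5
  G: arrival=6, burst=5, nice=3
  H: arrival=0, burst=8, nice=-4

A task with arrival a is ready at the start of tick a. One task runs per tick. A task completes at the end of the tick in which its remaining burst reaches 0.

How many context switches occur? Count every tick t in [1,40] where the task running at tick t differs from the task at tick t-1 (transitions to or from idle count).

context switches = 8

t=0: ready={A,D,E,H} → run E
t=1: ready={A,D,E,H} → run E
t=2: ready={A,C,D,H} → run H
t=3: ready={A,C,D,H} → run H
t=4: ready={A,C,D,H} → run H
t=5: ready={A,C,D,F,H} → run F
t=6: ready={A,C,D,F,G,H} → run F
t=7: ready={A,C,D,F,G,H} → run F
t=8: ready={A,C,D,F,G,H} → run F
t=9: ready={A,C,D,F,G,H} → run F
t=10: ready={A,C,D,F,G,H} → run F
t=11: ready={A,C,D,F,G,H} → run F
t=12: ready={A,C,D,F,G,H} → run F
t=13: ready={A,C,D,G,H} → run H
t=14: ready={A,C,D,G,H} → run H
t=15: ready={A,C,D,G,H} → run H
t=16: ready={A,C,D,G,H} → run H
t=17: ready={A,C,D,G,H} → run H
t=18: ready={A,C,D,G} → run A
t=19: ready={A,C,D,G} → run A
t=20: ready={C,D,G} → run D
t=21: ready={C,D,G} → run D
t=22: ready={C,D,G} → run D
t=23: ready={C,D,G} → run D
t=24: ready={C,D,G} → run D
t=25: ready={C,G} → run G
t=26: ready={C,G} → run G
t=27: ready={C,G} → run G
t=28: ready={C,G} → run G
t=29: ready={C,G} → run G
t=30: ready={C} → run C
t=31: ready={C} → run C
t=32: ready={C} → run C
t=33: ready={C} → run C
t=34: ready={C} → run C
t=35: (idle)
t=36: (idle)
t=37: (idle)
t=38: (idle)
t=39: (idle)
t=40: (idle)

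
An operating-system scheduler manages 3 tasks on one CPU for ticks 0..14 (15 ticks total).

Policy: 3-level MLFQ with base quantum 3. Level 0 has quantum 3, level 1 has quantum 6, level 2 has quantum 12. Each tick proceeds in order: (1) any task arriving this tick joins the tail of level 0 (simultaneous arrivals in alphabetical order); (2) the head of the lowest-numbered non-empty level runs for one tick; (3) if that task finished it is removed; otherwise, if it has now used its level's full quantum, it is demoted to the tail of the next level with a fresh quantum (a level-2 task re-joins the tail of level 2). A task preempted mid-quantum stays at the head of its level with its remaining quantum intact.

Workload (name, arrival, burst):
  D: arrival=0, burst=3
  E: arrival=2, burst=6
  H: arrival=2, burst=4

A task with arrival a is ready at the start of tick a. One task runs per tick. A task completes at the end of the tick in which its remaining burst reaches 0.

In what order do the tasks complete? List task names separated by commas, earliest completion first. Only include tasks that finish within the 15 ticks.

t=0: L0/L1/L2 = D/-/- → run D
t=1: L0/L1/L2 = D/-/- → run D
t=2: L0/L1/L2 = DEH/-/- → run D
t=3: L0/L1/L2 = EH/-/- → run E
t=4: L0/L1/L2 = EH/-/- → run E
t=5: L0/L1/L2 = EH/-/- → run E
t=6: L0/L1/L2 = H/E/- → run H
t=7: L0/L1/L2 = H/E/- → run H
t=8: L0/L1/L2 = H/E/- → run H
t=9: L0/L1/L2 = -/EH/- → run E
t=10: L0/L1/L2 = -/EH/- → run E
t=11: L0/L1/L2 = -/EH/- → run E
t=12: L0/L1/L2 = -/H/- → run H
t=13: (idle)
t=14: (idle)

completion order = D, E, H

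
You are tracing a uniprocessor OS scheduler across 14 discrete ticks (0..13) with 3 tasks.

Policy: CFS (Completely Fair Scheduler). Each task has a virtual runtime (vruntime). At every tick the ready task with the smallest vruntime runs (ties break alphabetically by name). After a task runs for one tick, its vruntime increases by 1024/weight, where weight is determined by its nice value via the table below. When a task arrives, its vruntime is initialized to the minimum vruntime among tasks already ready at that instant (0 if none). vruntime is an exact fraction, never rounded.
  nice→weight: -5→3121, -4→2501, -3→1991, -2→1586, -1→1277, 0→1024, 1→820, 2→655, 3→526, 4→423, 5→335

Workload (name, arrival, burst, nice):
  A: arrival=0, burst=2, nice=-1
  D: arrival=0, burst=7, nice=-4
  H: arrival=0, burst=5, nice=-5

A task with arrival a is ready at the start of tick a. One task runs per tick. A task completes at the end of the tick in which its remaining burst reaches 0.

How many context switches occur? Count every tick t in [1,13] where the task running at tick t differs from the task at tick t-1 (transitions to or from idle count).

context switches = 10

t=0: vr[A=0 D=0 H=0] → run A
t=1: vr[A=1024/1277 D=0 H=0] → run D
t=2: vr[A=1024/1277 D=1024/2501 H=0] → run H
t=3: vr[A=1024/1277 D=1024/2501 H=1024/3121] → run H
t=4: vr[A=1024/1277 D=1024/2501 H=2048/3121] → run D
t=5: vr[A=1024/1277 D=2048/2501 H=2048/3121] → run H
t=6: vr[A=1024/1277 D=2048/2501 H=3072/3121] → run A
t=7: vr[D=2048/2501 H=3072/3121] → run D
t=8: vr[D=3072/2501 H=3072/3121] → run H
t=9: vr[D=3072/2501 H=4096/3121] → run D
t=10: vr[D=4096/2501 H=4096/3121] → run H
t=11: vr[D=4096/2501] → run D
t=12: vr[D=5120/2501] → run D
t=13: vr[D=6144/2501] → run D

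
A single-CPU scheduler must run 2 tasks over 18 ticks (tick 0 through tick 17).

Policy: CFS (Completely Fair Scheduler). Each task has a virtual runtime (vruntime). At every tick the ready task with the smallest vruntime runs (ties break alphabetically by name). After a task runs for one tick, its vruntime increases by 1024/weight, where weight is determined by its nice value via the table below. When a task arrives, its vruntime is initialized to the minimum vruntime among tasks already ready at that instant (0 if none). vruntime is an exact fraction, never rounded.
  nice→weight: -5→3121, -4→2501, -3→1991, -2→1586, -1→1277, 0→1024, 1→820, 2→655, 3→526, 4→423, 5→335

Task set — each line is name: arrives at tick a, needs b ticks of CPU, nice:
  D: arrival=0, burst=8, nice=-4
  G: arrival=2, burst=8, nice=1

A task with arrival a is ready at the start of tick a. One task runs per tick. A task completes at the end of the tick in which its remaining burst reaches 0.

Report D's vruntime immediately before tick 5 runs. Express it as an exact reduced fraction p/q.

vruntime(D, start of tick 5) = 4096/2501

t=0: vr[D=0] → run D
t=1: vr[D=1024/2501] → run D
t=2: vr[D=2048/2501 G=2048/2501] → run D
t=3: vr[D=3072/2501 G=2048/2501] → run G
t=4: vr[D=3072/2501 G=25856/12505] → run D
t=5: vr[D=4096/2501 G=25856/12505] → run D
t=6: vr[D=5120/2501 G=25856/12505] → run D
t=7: vr[D=6144/2501 G=25856/12505] → run G
t=8: vr[D=6144/2501 G=41472/12505] → run D
t=9: vr[D=7168/2501 G=41472/12505] → run D
t=10: vr[G=41472/12505] → run G
t=11: vr[G=57088/12505] → run G
t=12: vr[G=72704/12505] → run G
t=13: vr[G=17664/2501] → run G
t=14: vr[G=103936/12505] → run G
t=15: vr[G=119552/12505] → run G
t=16: (idle)
t=17: (idle)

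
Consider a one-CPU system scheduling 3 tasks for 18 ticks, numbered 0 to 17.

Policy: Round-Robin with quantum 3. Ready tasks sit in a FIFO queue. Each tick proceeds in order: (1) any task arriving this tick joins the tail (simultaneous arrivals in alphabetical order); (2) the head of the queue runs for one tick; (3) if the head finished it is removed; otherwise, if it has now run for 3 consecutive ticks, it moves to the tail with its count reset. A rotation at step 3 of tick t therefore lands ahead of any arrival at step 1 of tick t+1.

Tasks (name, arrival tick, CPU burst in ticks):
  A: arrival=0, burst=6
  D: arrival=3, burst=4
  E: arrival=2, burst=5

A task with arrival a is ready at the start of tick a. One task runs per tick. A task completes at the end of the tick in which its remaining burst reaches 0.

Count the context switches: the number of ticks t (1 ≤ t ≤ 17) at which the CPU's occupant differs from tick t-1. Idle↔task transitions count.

t=0: queue=[A] q_used=0 → run A
t=1: queue=[A] q_used=1 → run A
t=2: queue=[A,E] q_used=2 → run A
t=3: queue=[E,A,D] q_used=0 → run E
t=4: queue=[E,A,D] q_used=1 → run E
t=5: queue=[E,A,D] q_used=2 → run E
t=6: queue=[A,D,E] q_used=0 → run A
t=7: queue=[A,D,E] q_used=1 → run A
t=8: queue=[A,D,E] q_used=2 → run A
t=9: queue=[D,E] q_used=0 → run D
t=10: queue=[D,E] q_used=1 → run D
t=11: queue=[D,E] q_used=2 → run D
t=12: queue=[E,D] q_used=0 → run E
t=13: queue=[E,D] q_used=1 → run E
t=14: queue=[D] q_used=0 → run D
t=15: (idle)
t=16: (idle)
t=17: (idle)

context switches = 6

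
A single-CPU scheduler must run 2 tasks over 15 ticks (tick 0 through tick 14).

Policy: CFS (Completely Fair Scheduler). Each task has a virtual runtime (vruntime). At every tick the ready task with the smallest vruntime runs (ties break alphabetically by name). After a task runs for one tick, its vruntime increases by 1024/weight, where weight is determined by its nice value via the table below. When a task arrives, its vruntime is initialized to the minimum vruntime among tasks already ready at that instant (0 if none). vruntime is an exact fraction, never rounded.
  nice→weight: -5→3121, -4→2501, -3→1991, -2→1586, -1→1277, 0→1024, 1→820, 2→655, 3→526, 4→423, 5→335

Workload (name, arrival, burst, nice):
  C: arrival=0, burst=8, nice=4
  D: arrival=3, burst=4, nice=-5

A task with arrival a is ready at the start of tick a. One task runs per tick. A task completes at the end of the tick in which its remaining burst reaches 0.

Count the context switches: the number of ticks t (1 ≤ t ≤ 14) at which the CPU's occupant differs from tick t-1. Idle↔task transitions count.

context switches = 3

t=0: vr[C=0] → run C
t=1: vr[C=1024/423] → run C
t=2: vr[C=2048/423] → run C
t=3: vr[C=1024/141 D=1024/141] → run C
t=4: vr[C=4096/423 D=1024/141] → run D
t=5: vr[C=4096/423 D=3340288/440061] → run D
t=6: vr[C=4096/423 D=3484672/440061] → run D
t=7: vr[C=4096/423 D=3629056/440061] → run D
t=8: vr[C=4096/423] → run C
t=9: vr[C=5120/423] → run C
t=10: vr[C=2048/141] → run C
t=11: vr[C=7168/423] → run C
t=12: (idle)
t=13: (idle)
t=14: (idle)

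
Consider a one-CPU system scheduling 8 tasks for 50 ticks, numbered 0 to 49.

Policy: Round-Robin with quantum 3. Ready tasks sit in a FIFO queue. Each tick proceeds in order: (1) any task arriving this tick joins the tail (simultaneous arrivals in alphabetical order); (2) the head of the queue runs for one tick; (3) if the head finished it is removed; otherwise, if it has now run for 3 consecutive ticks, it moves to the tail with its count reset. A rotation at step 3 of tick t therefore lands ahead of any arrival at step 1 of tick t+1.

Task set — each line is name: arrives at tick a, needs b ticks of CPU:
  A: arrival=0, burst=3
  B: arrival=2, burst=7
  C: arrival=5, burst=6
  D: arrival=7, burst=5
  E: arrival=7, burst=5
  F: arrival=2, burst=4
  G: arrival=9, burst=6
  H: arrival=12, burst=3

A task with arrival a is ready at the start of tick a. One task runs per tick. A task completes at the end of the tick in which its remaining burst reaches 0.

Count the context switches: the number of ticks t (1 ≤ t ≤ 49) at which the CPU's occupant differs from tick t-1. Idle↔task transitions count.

context switches = 15

t=0: queue=[A] q_used=0 → run A
t=1: queue=[A] q_used=1 → run A
t=2: queue=[A,B,F] q_used=2 → run A
t=3: queue=[B,F] q_used=0 → run B
t=4: queue=[B,F] q_used=1 → run B
t=5: queue=[B,F,C] q_used=2 → run B
t=6: queue=[F,C,B] q_used=0 → run F
t=7: queue=[F,C,B,D,E] q_used=1 → run F
t=8: queue=[F,C,B,D,E] q_used=2 → run F
t=9: queue=[C,B,D,E,F,G] q_used=0 → run C
t=10: queue=[C,B,D,E,F,G] q_used=1 → run C
t=11: queue=[C,B,D,E,F,G] q_used=2 → run C
t=12: queue=[B,D,E,F,G,C,H] q_used=0 → run B
t=13: queue=[B,D,E,F,G,C,H] q_used=1 → run B
t=14: queue=[B,D,E,F,G,C,H] q_used=2 → run B
t=15: queue=[D,E,F,G,C,H,B] q_used=0 → run D
t=16: queue=[D,E,F,G,C,H,B] q_used=1 → run D
t=17: queue=[D,E,F,G,C,H,B] q_used=2 → run D
t=18: queue=[E,F,G,C,H,B,D] q_used=0 → run E
t=19: queue=[E,F,G,C,H,B,D] q_used=1 → run E
t=20: queue=[E,F,G,C,H,B,D] q_used=2 → run E
t=21: queue=[F,G,C,H,B,D,E] q_used=0 → run F
t=22: queue=[G,C,H,B,D,E] q_used=0 → run G
t=23: queue=[G,C,H,B,D,E] q_used=1 → run G
t=24: queue=[G,C,H,B,D,E] q_used=2 → run G
t=25: queue=[C,H,B,D,E,G] q_used=0 → run C
t=26: queue=[C,H,B,D,E,G] q_used=1 → run C
t=27: queue=[C,H,B,D,E,G] q_used=2 → run C
t=28: queue=[H,B,D,E,G] q_used=0 → run H
t=29: queue=[H,B,D,E,G] q_used=1 → run H
t=30: queue=[H,B,D,E,G] q_used=2 → run H
t=31: queue=[B,D,E,G] q_used=0 → run B
t=32: queue=[D,E,G] q_used=0 → run D
t=33: queue=[D,E,G] q_used=1 → run D
t=34: queue=[E,G] q_used=0 → run E
t=35: queue=[E,G] q_used=1 → run E
t=36: queue=[G] q_used=0 → run G
t=37: queue=[G] q_used=1 → run G
t=38: queue=[G] q_used=2 → run G
t=39: (idle)
t=40: (idle)
t=41: (idle)
t=42: (idle)
t=43: (idle)
t=44: (idle)
t=45: (idle)
t=46: (idle)
t=47: (idle)
t=48: (idle)
t=49: (idle)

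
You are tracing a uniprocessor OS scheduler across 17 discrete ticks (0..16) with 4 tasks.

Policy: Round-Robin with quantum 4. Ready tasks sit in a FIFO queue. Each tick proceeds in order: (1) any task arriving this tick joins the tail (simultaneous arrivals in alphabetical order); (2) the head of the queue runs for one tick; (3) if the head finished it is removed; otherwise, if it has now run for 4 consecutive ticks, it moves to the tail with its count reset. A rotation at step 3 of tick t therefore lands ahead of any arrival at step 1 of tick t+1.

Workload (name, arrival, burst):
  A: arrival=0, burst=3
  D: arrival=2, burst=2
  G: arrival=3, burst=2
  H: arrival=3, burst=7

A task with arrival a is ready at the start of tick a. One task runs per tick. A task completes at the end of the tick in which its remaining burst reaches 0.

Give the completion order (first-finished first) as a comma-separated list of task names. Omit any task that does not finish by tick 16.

t=0: queue=[A] q_used=0 → run A
t=1: queue=[A] q_used=1 → run A
t=2: queue=[A,D] q_used=2 → run A
t=3: queue=[D,G,H] q_used=0 → run D
t=4: queue=[D,G,H] q_used=1 → run D
t=5: queue=[G,H] q_used=0 → run G
t=6: queue=[G,H] q_used=1 → run G
t=7: queue=[H] q_used=0 → run H
t=8: queue=[H] q_used=1 → run H
t=9: queue=[H] q_used=2 → run H
t=10: queue=[H] q_used=3 → run H
t=11: queue=[H] q_used=0 → run H
t=12: queue=[H] q_used=1 → run H
t=13: queue=[H] q_used=2 → run H
t=14: (idle)
t=15: (idle)
t=16: (idle)

completion order = A, D, G, H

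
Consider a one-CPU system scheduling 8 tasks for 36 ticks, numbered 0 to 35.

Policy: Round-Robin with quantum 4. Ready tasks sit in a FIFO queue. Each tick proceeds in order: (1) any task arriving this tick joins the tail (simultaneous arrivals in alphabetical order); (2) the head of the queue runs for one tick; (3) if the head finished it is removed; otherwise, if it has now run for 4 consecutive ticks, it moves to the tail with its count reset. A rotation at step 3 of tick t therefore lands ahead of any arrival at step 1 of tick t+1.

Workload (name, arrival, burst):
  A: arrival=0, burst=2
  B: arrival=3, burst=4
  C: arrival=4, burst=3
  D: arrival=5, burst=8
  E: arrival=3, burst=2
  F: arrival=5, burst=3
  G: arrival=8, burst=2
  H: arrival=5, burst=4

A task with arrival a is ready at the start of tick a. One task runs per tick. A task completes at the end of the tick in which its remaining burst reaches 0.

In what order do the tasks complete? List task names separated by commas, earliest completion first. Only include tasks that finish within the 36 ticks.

t=0: queue=[A] q_used=0 → run A
t=1: queue=[A] q_used=1 → run A
t=2: (idle)
t=3: queue=[B,E] q_used=0 → run B
t=4: queue=[B,E,C] q_used=1 → run B
t=5: queue=[B,E,C,D,F,H] q_used=2 → run B
t=6: queue=[B,E,C,D,F,H] q_used=3 → run B
t=7: queue=[E,C,D,F,H] q_used=0 → run E
t=8: queue=[E,C,D,F,H,G] q_used=1 → run E
t=9: queue=[C,D,F,H,G] q_used=0 → run C
t=10: queue=[C,D,F,H,G] q_used=1 → run C
t=11: queue=[C,D,F,H,G] q_used=2 → run C
t=12: queue=[D,F,H,G] q_used=0 → run D
t=13: queue=[D,F,H,G] q_used=1 → run D
t=14: queue=[D,F,H,G] q_used=2 → run D
t=15: queue=[D,F,H,G] q_used=3 → run D
t=16: queue=[F,H,G,D] q_used=0 → run F
t=17: queue=[F,H,G,D] q_used=1 → run F
t=18: queue=[F,H,G,D] q_used=2 → run F
t=19: queue=[H,G,D] q_used=0 → run H
t=20: queue=[H,G,D] q_used=1 → run H
t=21: queue=[H,G,D] q_used=2 → run H
t=22: queue=[H,G,D] q_used=3 → run H
t=23: queue=[G,D] q_used=0 → run G
t=24: queue=[G,D] q_used=1 → run G
t=25: queue=[D] q_used=0 → run D
t=26: queue=[D] q_used=1 → run D
t=27: queue=[D] q_used=2 → run D
t=28: queue=[D] q_used=3 → run D
t=29: (idle)
t=30: (idle)
t=31: (idle)
t=32: (idle)
t=33: (idle)
t=34: (idle)
t=35: (idle)

completion order = A, B, E, C, F, H, G, D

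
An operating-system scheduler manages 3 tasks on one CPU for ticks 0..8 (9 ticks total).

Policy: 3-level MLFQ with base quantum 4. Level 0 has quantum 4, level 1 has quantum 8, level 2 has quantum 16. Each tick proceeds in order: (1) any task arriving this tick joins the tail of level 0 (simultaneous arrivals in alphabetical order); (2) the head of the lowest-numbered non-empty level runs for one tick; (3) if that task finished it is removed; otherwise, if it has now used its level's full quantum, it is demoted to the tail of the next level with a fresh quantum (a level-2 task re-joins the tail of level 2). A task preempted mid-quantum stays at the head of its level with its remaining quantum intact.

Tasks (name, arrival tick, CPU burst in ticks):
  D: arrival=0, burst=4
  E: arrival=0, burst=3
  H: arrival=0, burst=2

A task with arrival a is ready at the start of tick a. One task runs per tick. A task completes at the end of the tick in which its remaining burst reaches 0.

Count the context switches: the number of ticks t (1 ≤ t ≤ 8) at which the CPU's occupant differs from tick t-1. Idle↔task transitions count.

t=0: L0/L1/L2 = DEH/-/- → run D
t=1: L0/L1/L2 = DEH/-/- → run D
t=2: L0/L1/L2 = DEH/-/- → run D
t=3: L0/L1/L2 = DEH/-/- → run D
t=4: L0/L1/L2 = EH/-/- → run E
t=5: L0/L1/L2 = EH/-/- → run E
t=6: L0/L1/L2 = EH/-/- → run E
t=7: L0/L1/L2 = H/-/- → run H
t=8: L0/L1/L2 = H/-/- → run H

context switches = 2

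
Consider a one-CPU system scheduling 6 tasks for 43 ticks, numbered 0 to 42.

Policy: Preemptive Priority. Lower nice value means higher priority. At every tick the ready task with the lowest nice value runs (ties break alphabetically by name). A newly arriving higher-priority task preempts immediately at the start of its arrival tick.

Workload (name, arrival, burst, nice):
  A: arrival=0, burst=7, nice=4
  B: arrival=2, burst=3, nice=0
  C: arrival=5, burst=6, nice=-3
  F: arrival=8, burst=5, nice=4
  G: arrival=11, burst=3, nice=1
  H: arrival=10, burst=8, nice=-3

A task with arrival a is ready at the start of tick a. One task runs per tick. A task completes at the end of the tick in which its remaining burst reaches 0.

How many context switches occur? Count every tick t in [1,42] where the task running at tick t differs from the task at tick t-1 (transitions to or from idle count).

context switches = 7

t=0: ready={A} → run A
t=1: ready={A} → run A
t=2: ready={A,B} → run B
t=3: ready={A,B} → run B
t=4: ready={A,B} → run B
t=5: ready={A,C} → run C
t=6: ready={A,C} → run C
t=7: ready={A,C} → run C
t=8: ready={A,C,F} → run C
t=9: ready={A,C,F} → run C
t=10: ready={A,C,F,H} → run C
t=11: ready={A,F,G,H} → run H
t=12: ready={A,F,G,H} → run H
t=13: ready={A,F,G,H} → run H
t=14: ready={A,F,G,H} → run H
t=15: ready={A,F,G,H} → run H
t=16: ready={A,F,G,H} → run H
t=17: ready={A,F,G,H} → run H
t=18: ready={A,F,G,H} → run H
t=19: ready={A,F,G} → run G
t=20: ready={A,F,G} → run G
t=21: ready={A,F,G} → run G
t=22: ready={A,F} → run A
t=23: ready={A,F} → run A
t=24: ready={A,F} → run A
t=25: ready={A,F} → run A
t=26: ready={A,F} → run A
t=27: ready={F} → run F
t=28: ready={F} → run F
t=29: ready={F} → run F
t=30: ready={F} → run F
t=31: ready={F} → run F
t=32: (idle)
t=33: (idle)
t=34: (idle)
t=35: (idle)
t=36: (idle)
t=37: (idle)
t=38: (idle)
t=39: (idle)
t=40: (idle)
t=41: (idle)
t=42: (idle)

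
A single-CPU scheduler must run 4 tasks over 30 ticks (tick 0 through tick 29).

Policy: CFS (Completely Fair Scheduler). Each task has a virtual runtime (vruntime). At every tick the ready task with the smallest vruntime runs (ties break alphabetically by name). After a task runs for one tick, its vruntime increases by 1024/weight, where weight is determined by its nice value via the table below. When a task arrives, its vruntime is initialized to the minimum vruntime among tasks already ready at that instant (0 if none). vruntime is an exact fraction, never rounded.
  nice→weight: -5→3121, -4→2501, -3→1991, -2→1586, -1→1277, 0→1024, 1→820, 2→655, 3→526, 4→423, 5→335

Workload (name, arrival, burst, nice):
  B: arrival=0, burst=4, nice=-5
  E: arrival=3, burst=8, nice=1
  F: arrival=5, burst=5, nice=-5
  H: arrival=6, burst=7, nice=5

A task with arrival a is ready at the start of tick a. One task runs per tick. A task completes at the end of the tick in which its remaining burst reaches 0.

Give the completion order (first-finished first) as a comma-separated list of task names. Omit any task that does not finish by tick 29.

t=0: vr[B=0] → run B
t=1: vr[B=1024/3121] → run B
t=2: vr[B=2048/3121] → run B
t=3: vr[B=3072/3121 E=3072/3121] → run B
t=4: vr[E=3072/3121] → run E
t=5: vr[E=1428736/639805 F=1428736/639805] → run E
t=6: vr[E=2227712/639805 F=1428736/639805 H=1428736/639805] → run F
t=7: vr[E=2227712/639805 F=1638656/639805 H=1428736/639805] → run H
t=8: vr[E=2227712/639805 F=1638656/639805 H=226757376/42866935] → run F
t=9: vr[E=2227712/639805 F=1848576/639805 H=226757376/42866935] → run F
t=10: vr[E=2227712/639805 F=2058496/639805 H=226757376/42866935] → run F
t=11: vr[E=2227712/639805 F=2268416/639805 H=226757376/42866935] → run E
t=12: vr[E=3026688/639805 F=2268416/639805 H=226757376/42866935] → run F
t=13: vr[E=3026688/639805 H=226757376/42866935] → run E
t=14: vr[E=3825664/639805 H=226757376/42866935] → run H
t=15: vr[E=3825664/639805 H=71557888/8573387] → run E
t=16: vr[E=924928/127961 H=71557888/8573387] → run E
t=17: vr[E=5423616/639805 H=71557888/8573387] → run H
t=18: vr[E=5423616/639805 H=488821504/42866935] → run E
t=19: vr[E=6222592/639805 H=488821504/42866935] → run E
t=20: vr[H=488821504/42866935] → run H
t=21: vr[H=619853568/42866935] → run H
t=22: vr[H=750885632/42866935] → run H
t=23: vr[H=881917696/42866935] → run H
t=24: (idle)
t=25: (idle)
t=26: (idle)
t=27: (idle)
t=28: (idle)
t=29: (idle)

completion order = B, F, E, H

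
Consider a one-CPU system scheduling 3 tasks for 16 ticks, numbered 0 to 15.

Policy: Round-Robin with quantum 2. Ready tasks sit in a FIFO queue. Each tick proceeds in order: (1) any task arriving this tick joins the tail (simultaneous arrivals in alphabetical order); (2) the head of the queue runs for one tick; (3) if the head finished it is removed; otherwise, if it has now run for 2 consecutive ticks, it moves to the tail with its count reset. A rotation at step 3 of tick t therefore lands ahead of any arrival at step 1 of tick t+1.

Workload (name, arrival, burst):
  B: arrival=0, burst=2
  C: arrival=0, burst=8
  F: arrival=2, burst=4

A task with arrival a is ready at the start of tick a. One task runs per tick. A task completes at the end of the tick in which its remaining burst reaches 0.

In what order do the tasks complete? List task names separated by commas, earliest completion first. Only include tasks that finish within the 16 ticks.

completion order = B, F, C

t=0: queue=[B,C] q_used=0 → run B
t=1: queue=[B,C] q_used=1 → run B
t=2: queue=[C,F] q_used=0 → run C
t=3: queue=[C,F] q_used=1 → run C
t=4: queue=[F,C] q_used=0 → run F
t=5: queue=[F,C] q_used=1 → run F
t=6: queue=[C,F] q_used=0 → run C
t=7: queue=[C,F] q_used=1 → run C
t=8: queue=[F,C] q_used=0 → run F
t=9: queue=[F,C] q_used=1 → run F
t=10: queue=[C] q_used=0 → run C
t=11: queue=[C] q_used=1 → run C
t=12: queue=[C] q_used=0 → run C
t=13: queue=[C] q_used=1 → run C
t=14: (idle)
t=15: (idle)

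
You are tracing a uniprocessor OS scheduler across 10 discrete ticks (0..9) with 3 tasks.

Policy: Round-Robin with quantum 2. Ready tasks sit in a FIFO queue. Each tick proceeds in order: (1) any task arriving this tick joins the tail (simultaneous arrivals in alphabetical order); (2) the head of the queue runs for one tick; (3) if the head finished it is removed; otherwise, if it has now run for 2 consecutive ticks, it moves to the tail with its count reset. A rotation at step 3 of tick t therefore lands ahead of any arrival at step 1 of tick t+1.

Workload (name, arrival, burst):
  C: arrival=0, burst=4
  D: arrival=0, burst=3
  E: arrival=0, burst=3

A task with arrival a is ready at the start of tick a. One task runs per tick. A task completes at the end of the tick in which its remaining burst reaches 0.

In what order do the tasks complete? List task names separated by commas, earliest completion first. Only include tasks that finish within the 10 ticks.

t=0: queue=[C,D,E] q_used=0 → run C
t=1: queue=[C,D,E] q_used=1 → run C
t=2: queue=[D,E,C] q_used=0 → run D
t=3: queue=[D,E,C] q_used=1 → run D
t=4: queue=[E,C,D] q_used=0 → run E
t=5: queue=[E,C,D] q_used=1 → run E
t=6: queue=[C,D,E] q_used=0 → run C
t=7: queue=[C,D,E] q_used=1 → run C
t=8: queue=[D,E] q_used=0 → run D
t=9: queue=[E] q_used=0 → run E

completion order = C, D, E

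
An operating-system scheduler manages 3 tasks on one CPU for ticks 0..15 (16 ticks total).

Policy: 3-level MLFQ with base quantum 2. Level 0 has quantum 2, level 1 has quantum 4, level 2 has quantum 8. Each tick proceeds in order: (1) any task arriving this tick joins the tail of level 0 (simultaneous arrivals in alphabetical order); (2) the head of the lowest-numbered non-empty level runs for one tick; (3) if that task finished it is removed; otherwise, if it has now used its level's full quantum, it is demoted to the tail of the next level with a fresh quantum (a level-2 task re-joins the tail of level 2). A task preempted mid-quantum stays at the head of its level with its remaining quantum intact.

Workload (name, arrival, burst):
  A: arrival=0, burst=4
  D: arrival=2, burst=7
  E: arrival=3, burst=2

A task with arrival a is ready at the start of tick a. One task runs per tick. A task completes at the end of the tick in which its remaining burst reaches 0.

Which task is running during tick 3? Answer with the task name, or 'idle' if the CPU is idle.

running at tick 3 = D

t=0: L0/L1/L2 = A/-/- → run A
t=1: L0/L1/L2 = A/-/- → run A
t=2: L0/L1/L2 = D/A/- → run D
t=3: L0/L1/L2 = DE/A/- → run D
t=4: L0/L1/L2 = E/AD/- → run E
t=5: L0/L1/L2 = E/AD/- → run E
t=6: L0/L1/L2 = -/AD/- → run A
t=7: L0/L1/L2 = -/AD/- → run A
t=8: L0/L1/L2 = -/D/- → run D
t=9: L0/L1/L2 = -/D/- → run D
t=10: L0/L1/L2 = -/D/- → run D
t=11: L0/L1/L2 = -/D/- → run D
t=12: L0/L1/L2 = -/-/D → run D
t=13: (idle)
t=14: (idle)
t=15: (idle)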